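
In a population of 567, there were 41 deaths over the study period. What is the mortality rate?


Mortality rate = 41 / 567 = 0.072310 ≈ 0.0723

0.0723


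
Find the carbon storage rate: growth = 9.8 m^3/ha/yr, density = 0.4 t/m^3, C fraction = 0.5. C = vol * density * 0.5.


C = 9.8 * 0.4 * 0.5 = 1.96 t C/ha/yr

1.96 t C/ha/yr


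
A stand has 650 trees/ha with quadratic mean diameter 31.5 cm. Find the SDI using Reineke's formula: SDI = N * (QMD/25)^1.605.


QMD/25 = 31.5/25 = 1.26
(1.26)^1.605 = exp(1.605 * ln(1.26)) = exp(1.605 * 0.231112) = exp(0.370935) = 1.44909
SDI = 650 * 1.44909 = 941.909 ≈ 942

942


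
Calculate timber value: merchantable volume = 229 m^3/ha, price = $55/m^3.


Value = 229 * 55 = $12595/ha

$12595/ha


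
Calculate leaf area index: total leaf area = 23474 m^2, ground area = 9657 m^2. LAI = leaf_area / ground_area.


LAI = 23474 / 9657 = 2.4308 ≈ 2.43

2.43


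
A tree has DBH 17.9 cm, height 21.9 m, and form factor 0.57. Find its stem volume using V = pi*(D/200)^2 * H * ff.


(D/200)^2 = (17.9/200)^2 = 0.0895^2 = 0.00801025
BA = 3.141593 * 0.00801025 = 0.0251649 m^2
V = 0.0251649 * 21.9 * 0.57 = 0.314133 ≈ 0.314 m^3

0.314 m^3


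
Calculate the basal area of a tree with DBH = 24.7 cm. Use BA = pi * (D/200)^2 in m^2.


D/200 = 24.7/200 = 0.1235 m
(D/200)^2 = 0.1235^2 = 0.01525225
BA = 3.141593 * 0.01525225 = 0.0479164 ≈ 0.0479 m^2

0.0479 m^2


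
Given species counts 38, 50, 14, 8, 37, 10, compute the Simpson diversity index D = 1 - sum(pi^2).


Total N = 38 + 50 + 14 + 8 + 37 + 10 = 157
Per-species terms:
  p = 38/157 = 0.242038; p^2 = 0.242038^2 = 0.058582
  p = 50/157 = 0.318471; p^2 = 0.318471^2 = 0.101424
  p = 14/157 = 0.089172; p^2 = 0.089172^2 = 0.007952
  p = 8/157 = 0.050955; p^2 = 0.050955^2 = 0.002596
  p = 37/157 = 0.235669; p^2 = 0.235669^2 = 0.055540
  p = 10/157 = 0.063694; p^2 = 0.063694^2 = 0.004057
sum(p^2) = 0.058582 + 0.101424 + 0.007952 + 0.002596 + 0.055540 + 0.004057 = 0.230151
D = 1 - 0.230151 = 0.769849 ≈ 0.7698

0.7698


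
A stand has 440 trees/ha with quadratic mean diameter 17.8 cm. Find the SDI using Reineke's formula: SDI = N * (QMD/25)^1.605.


QMD/25 = 17.8/25 = 0.712
(0.712)^1.605 = exp(1.605 * ln(0.712)) = exp(1.605 * (-0.339677)) = exp(-0.545182) = 0.579736
SDI = 440 * 0.579736 = 255.084 ≈ 255

255


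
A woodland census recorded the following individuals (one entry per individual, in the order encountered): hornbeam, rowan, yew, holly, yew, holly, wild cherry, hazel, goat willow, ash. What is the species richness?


Total individuals logged = 10
Distinct species (count of individuals): hornbeam (1), rowan (1), yew (2), holly (2), wild cherry (1), hazel (1), goat willow (1), ash (1)
Species richness = number of distinct species = 8

8


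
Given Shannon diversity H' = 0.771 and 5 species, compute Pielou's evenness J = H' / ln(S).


ln(5) = 1.60944
J = H' / ln(S) = 0.771 / 1.60944 = 0.479049 ≈ 0.4790

0.4790


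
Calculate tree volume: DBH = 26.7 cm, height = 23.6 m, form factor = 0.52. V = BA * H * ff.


(D/200)^2 = (26.7/200)^2 = 0.1335^2 = 0.01782225
BA = 3.141593 * 0.01782225 = 0.0559903 m^2
V = 0.0559903 * 23.6 * 0.52 = 0.687113 ≈ 0.687 m^3

0.687 m^3


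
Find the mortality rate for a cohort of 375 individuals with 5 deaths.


Mortality rate = 5 / 375 = 0.013333 ≈ 0.0133

0.0133


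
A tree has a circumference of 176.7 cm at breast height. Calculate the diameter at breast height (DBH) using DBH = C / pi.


DBH = C / pi = 176.7 / 3.141593 = 56.2454 ≈ 56.25 cm

56.25 cm


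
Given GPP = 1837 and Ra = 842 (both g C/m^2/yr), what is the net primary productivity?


NPP = GPP - Ra = 1837 - 842 = 995 g C/m^2/yr

995 g C/m^2/yr


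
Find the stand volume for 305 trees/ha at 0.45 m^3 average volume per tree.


V_stand = 305 * 0.45 = 137.25 ≈ 137.3 m^3/ha

137.3 m^3/ha


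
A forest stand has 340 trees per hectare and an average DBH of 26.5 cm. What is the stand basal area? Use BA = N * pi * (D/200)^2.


(D/200)^2 = (26.5/200)^2 = 0.1325^2 = 0.01755625
Individual BA = 3.141593 * 0.01755625 = 0.0551546 m^2
Stand BA = 340 * 0.0551546 = 18.7526 ≈ 18.75 m^2/ha

18.75 m^2/ha


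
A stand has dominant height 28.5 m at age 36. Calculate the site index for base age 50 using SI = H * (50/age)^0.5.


50/36 = 1.38889
(1.38889)^0.5 = 1.17851
SI = 28.5 * 1.17851 = 33.5875 ≈ 33.6 m

33.6 m


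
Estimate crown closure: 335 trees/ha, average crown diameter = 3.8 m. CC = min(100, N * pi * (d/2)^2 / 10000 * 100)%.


(d/2)^2 = (3.8/2)^2 = 1.9^2 = 3.61
Crown area = 3.141593 * 3.61 = 11.3412 m^2
N * area / 10000 * 100 = 335 * 11.3412 / 10000 * 100 = 37.9930
CC = min(100, 37.9930) = 37.9930 ≈ 38.0%

38.0%


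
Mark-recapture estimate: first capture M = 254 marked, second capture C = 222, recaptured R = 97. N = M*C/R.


N = M * C / R = 254 * 222 / 97 = 56388 / 97 = 581.32 ≈ 581

581 individuals


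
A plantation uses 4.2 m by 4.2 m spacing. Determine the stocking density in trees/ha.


N = 10000 / 4.2^2 = 10000 / 17.64 = 566.893 ≈ 567 trees/ha

567 trees/ha


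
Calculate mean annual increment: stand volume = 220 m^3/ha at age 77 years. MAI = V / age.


MAI = 220 / 77 = 2.8571 ≈ 2.86 m^3/ha/yr

2.86 m^3/ha/yr


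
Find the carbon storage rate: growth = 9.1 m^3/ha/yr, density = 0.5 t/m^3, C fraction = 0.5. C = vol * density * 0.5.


C = 9.1 * 0.5 * 0.5 = 2.275 ≈ 2.28 t C/ha/yr

2.28 t C/ha/yr


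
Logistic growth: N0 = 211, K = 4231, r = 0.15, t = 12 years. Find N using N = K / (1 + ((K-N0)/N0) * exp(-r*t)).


(K - N0)/N0 = (4231 - 211)/211 = 4020/211 = 19.0521
r*t = 0.15 * 12 = 1.8; exp(-1.8) = 0.165299
19.0521 * 0.165299 = 3.14929
1 + 3.14929 = 4.14929
N = 4231 / 4.14929 = 1019.69 ≈ 1020

1020


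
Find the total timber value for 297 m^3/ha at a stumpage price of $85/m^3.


Value = 297 * 85 = $25245/ha

$25245/ha


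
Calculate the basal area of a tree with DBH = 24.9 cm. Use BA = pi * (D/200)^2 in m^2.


D/200 = 24.9/200 = 0.1245 m
(D/200)^2 = 0.1245^2 = 0.01550025
BA = 3.141593 * 0.01550025 = 0.0486955 ≈ 0.0487 m^2

0.0487 m^2


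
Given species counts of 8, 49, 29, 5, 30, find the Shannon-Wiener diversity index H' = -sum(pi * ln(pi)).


Total N = 8 + 49 + 29 + 5 + 30 = 121
Per-species terms:
  p = 8/121 = 0.066116; ln(p) = -2.716345; p*ln(p) = 0.066116 * (-2.716345) = -0.179594
  p = 49/121 = 0.404959; ln(p) = -0.903969; p*ln(p) = 0.404959 * (-0.903969) = -0.366070
  p = 29/121 = 0.239669; ln(p) = -1.428496; p*ln(p) = 0.239669 * (-1.428496) = -0.342366
  p = 5/121 = 0.041322; ln(p) = -3.186360; p*ln(p) = 0.041322 * (-3.186360) = -0.131667
  p = 30/121 = 0.247934; ln(p) = -1.394593; p*ln(p) = 0.247934 * (-1.394593) = -0.345767
sum(p*ln(p)) = (-0.179594) + (-0.366070) + (-0.342366) + (-0.131667) + (-0.345767) = -1.365464
H' = -(-1.365464) = 1.365464 ≈ 1.3655

1.3655


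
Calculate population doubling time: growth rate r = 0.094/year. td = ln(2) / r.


td = ln(2) / 0.094 = 0.693147 / 0.094 = 7.37390 ≈ 7.4 years

7.4 years


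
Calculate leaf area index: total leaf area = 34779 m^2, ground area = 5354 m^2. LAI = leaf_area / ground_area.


LAI = 34779 / 5354 = 6.4959 ≈ 6.50

6.50


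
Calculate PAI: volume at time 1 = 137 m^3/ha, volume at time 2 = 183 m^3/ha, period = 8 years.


PAI = (V2 - V1) / period = (183 - 137) / 8 = 46 / 8 = 5.75 m^3/ha/yr

5.75 m^3/ha/yr


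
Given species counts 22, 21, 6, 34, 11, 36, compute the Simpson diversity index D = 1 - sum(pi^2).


Total N = 22 + 21 + 6 + 34 + 11 + 36 = 130
Per-species terms:
  p = 22/130 = 0.169231; p^2 = 0.169231^2 = 0.028639
  p = 21/130 = 0.161538; p^2 = 0.161538^2 = 0.026095
  p = 6/130 = 0.046154; p^2 = 0.046154^2 = 0.002130
  p = 34/130 = 0.261538; p^2 = 0.261538^2 = 0.068402
  p = 11/130 = 0.084615; p^2 = 0.084615^2 = 0.007160
  p = 36/130 = 0.276923; p^2 = 0.276923^2 = 0.076686
sum(p^2) = 0.028639 + 0.026095 + 0.002130 + 0.068402 + 0.007160 + 0.076686 = 0.209112
D = 1 - 0.209112 = 0.790888 ≈ 0.7909

0.7909


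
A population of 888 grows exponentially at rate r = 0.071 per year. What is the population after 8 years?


r*t = 0.071 * 8 = 0.568
exp(0.568) = 1.76473
N = 888 * 1.76473 = 1567.08 ≈ 1567

1567


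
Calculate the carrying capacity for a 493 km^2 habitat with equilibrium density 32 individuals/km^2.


K = 32 * 493 = 15776 individuals

15776 individuals


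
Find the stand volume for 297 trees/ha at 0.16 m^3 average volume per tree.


V_stand = 297 * 0.16 = 47.52 ≈ 47.5 m^3/ha

47.5 m^3/ha


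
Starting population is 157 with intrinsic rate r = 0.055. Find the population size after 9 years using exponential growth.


r*t = 0.055 * 9 = 0.495
exp(0.495) = 1.64050
N = 157 * 1.64050 = 257.559 ≈ 258

258


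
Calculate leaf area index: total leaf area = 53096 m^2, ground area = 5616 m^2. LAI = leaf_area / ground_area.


LAI = 53096 / 5616 = 9.4544 ≈ 9.45

9.45


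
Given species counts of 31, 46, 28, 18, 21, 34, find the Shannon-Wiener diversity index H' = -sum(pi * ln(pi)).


Total N = 31 + 46 + 28 + 18 + 21 + 34 = 178
Per-species terms:
  p = 31/178 = 0.174157; ln(p) = -1.747798; p*ln(p) = 0.174157 * (-1.747798) = -0.304391
  p = 46/178 = 0.258427; ln(p) = -1.353142; p*ln(p) = 0.258427 * (-1.353142) = -0.349688
  p = 28/178 = 0.157303; ln(p) = -1.849581; p*ln(p) = 0.157303 * (-1.849581) = -0.290945
  p = 18/178 = 0.101124; ln(p) = -2.291408; p*ln(p) = 0.101124 * (-2.291408) = -0.231716
  p = 21/178 = 0.117978; ln(p) = -2.137257; p*ln(p) = 0.117978 * (-2.137257) = -0.252149
  p = 34/178 = 0.191011; ln(p) = -1.655424; p*ln(p) = 0.191011 * (-1.655424) = -0.316204
sum(p*ln(p)) = (-0.304391) + (-0.349688) + (-0.290945) + (-0.231716) + (-0.252149) + (-0.316204) = -1.745093
H' = -(-1.745093) = 1.745093 ≈ 1.7451

1.7451


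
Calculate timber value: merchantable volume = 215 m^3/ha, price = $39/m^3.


Value = 215 * 39 = $8385/ha

$8385/ha


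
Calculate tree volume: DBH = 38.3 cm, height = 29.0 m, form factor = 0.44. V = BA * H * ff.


(D/200)^2 = (38.3/200)^2 = 0.1915^2 = 0.03667225
BA = 3.141593 * 0.03667225 = 0.115209 m^2
V = 0.115209 * 29.0 * 0.44 = 1.47007 ≈ 1.470 m^3

1.470 m^3


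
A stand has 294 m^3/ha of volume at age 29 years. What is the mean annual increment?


MAI = 294 / 29 = 10.1379 ≈ 10.14 m^3/ha/yr

10.14 m^3/ha/yr


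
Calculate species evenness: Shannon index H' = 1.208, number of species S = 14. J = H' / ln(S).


ln(14) = 2.63906
J = H' / ln(S) = 1.208 / 2.63906 = 0.457739 ≈ 0.4577

0.4577


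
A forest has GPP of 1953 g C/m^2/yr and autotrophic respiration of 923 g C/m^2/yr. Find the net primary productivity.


NPP = GPP - Ra = 1953 - 923 = 1030 g C/m^2/yr

1030 g C/m^2/yr


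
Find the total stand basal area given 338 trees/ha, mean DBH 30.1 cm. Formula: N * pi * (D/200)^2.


(D/200)^2 = (30.1/200)^2 = 0.1505^2 = 0.02265025
Individual BA = 3.141593 * 0.02265025 = 0.0711579 m^2
Stand BA = 338 * 0.0711579 = 24.0514 ≈ 24.05 m^2/ha

24.05 m^2/ha


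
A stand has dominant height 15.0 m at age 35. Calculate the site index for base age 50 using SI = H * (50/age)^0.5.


50/35 = 1.42857
(1.42857)^0.5 = 1.19523
SI = 15.0 * 1.19523 = 17.9285 ≈ 17.9 m

17.9 m


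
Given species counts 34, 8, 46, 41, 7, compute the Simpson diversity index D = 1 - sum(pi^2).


Total N = 34 + 8 + 46 + 41 + 7 = 136
Per-species terms:
  p = 34/136 = 0.250000; p^2 = 0.250000^2 = 0.062500
  p = 8/136 = 0.058824; p^2 = 0.058824^2 = 0.003460
  p = 46/136 = 0.338235; p^2 = 0.338235^2 = 0.114403
  p = 41/136 = 0.301471; p^2 = 0.301471^2 = 0.090885
  p = 7/136 = 0.051471; p^2 = 0.051471^2 = 0.002649
sum(p^2) = 0.062500 + 0.003460 + 0.114403 + 0.090885 + 0.002649 = 0.273897
D = 1 - 0.273897 = 0.726103 ≈ 0.7261

0.7261


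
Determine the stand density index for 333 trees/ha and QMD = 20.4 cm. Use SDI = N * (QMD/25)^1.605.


QMD/25 = 20.4/25 = 0.816
(0.816)^1.605 = exp(1.605 * ln(0.816)) = exp(1.605 * (-0.203341)) = exp(-0.326362) = 0.721544
SDI = 333 * 0.721544 = 240.274 ≈ 240

240


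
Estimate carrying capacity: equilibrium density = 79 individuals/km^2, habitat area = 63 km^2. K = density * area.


K = 79 * 63 = 4977 individuals

4977 individuals


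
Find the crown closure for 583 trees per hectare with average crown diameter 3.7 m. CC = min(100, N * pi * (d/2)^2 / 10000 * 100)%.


(d/2)^2 = (3.7/2)^2 = 1.85^2 = 3.4225
Crown area = 3.141593 * 3.4225 = 10.7521 m^2
N * area / 10000 * 100 = 583 * 10.7521 / 10000 * 100 = 62.6847
CC = min(100, 62.6847) = 62.6847 ≈ 62.7%

62.7%


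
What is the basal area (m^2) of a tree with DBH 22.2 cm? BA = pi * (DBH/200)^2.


D/200 = 22.2/200 = 0.111 m
(D/200)^2 = 0.111^2 = 0.012321
BA = 3.141593 * 0.012321 = 0.0387076 ≈ 0.0387 m^2

0.0387 m^2


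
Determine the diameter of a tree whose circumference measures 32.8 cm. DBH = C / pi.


DBH = C / pi = 32.8 / 3.141593 = 10.4406 ≈ 10.44 cm

10.44 cm


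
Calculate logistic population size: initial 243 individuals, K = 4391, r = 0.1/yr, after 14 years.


(K - N0)/N0 = (4391 - 243)/243 = 4148/243 = 17.0700
r*t = 0.1 * 14 = 1.4; exp(-1.4) = 0.246597
17.0700 * 0.246597 = 4.20941
1 + 4.20941 = 5.20941
N = 4391 / 5.20941 = 842.898 ≈ 843

843


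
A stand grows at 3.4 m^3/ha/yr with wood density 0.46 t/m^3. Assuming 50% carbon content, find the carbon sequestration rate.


C = 3.4 * 0.46 * 0.5 = 0.782 ≈ 0.78 t C/ha/yr

0.78 t C/ha/yr


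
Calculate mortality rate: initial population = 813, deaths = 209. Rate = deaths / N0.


Mortality rate = 209 / 813 = 0.257073 ≈ 0.2571

0.2571


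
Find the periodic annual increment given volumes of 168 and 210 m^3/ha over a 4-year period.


PAI = (V2 - V1) / period = (210 - 168) / 4 = 42 / 4 = 10.50 m^3/ha/yr

10.50 m^3/ha/yr


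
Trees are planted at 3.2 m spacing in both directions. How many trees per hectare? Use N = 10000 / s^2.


N = 10000 / 3.2^2 = 10000 / 10.24 = 976.563 ≈ 977 trees/ha

977 trees/ha


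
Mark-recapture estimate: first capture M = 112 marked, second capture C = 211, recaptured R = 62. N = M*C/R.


N = M * C / R = 112 * 211 / 62 = 23632 / 62 = 381.16 ≈ 381

381 individuals


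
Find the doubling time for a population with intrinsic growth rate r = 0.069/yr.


td = ln(2) / 0.069 = 0.693147 / 0.069 = 10.0456 ≈ 10.0 years

10.0 years


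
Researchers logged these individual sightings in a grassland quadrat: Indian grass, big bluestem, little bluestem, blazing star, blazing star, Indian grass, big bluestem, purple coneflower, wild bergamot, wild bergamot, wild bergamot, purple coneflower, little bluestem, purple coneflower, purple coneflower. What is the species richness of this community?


Total individuals logged = 15
Distinct species (count of individuals): Indian grass (2), big bluestem (2), little bluestem (2), blazing star (2), purple coneflower (4), wild bergamot (3)
Species richness = number of distinct species = 6

6


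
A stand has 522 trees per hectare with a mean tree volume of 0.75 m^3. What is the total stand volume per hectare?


V_stand = 522 * 0.75 = 391.5 m^3/ha

391.5 m^3/ha


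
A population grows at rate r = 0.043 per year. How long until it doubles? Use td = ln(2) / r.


td = ln(2) / 0.043 = 0.693147 / 0.043 = 16.1197 ≈ 16.1 years

16.1 years


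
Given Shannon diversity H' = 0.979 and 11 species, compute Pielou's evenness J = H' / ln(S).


ln(11) = 2.39790
J = H' / ln(S) = 0.979 / 2.39790 = 0.408274 ≈ 0.4083

0.4083


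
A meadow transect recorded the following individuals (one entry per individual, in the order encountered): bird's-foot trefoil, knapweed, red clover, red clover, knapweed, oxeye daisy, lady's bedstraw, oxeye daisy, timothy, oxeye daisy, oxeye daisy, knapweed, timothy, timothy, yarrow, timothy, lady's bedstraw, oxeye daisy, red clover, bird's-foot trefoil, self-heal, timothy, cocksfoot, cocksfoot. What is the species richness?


Total individuals logged = 24
Distinct species (count of individuals): bird's-foot trefoil (2), knapweed (3), red clover (3), oxeye daisy (5), lady's bedstraw (2), timothy (5), yarrow (1), self-heal (1), cocksfoot (2)
Species richness = number of distinct species = 9

9


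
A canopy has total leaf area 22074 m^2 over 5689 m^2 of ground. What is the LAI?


LAI = 22074 / 5689 = 3.8801 ≈ 3.88

3.88


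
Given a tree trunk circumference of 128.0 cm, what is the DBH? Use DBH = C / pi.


DBH = C / pi = 128.0 / 3.141593 = 40.7437 ≈ 40.74 cm

40.74 cm


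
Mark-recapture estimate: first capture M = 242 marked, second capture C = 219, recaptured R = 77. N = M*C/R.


N = M * C / R = 242 * 219 / 77 = 52998 / 77 = 688.29 ≈ 688

688 individuals


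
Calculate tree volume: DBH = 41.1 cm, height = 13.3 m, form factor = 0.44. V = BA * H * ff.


(D/200)^2 = (41.1/200)^2 = 0.2055^2 = 0.04223025
BA = 3.141593 * 0.04223025 = 0.132670 m^2
V = 0.132670 * 13.3 * 0.44 = 0.776385 ≈ 0.776 m^3

0.776 m^3


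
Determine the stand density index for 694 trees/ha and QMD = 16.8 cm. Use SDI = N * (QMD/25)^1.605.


QMD/25 = 16.8/25 = 0.672
(0.672)^1.605 = exp(1.605 * ln(0.672)) = exp(1.605 * (-0.397497)) = exp(-0.637983) = 0.528357
SDI = 694 * 0.528357 = 366.680 ≈ 367

367


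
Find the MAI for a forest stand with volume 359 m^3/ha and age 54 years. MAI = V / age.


MAI = 359 / 54 = 6.6481 ≈ 6.65 m^3/ha/yr

6.65 m^3/ha/yr


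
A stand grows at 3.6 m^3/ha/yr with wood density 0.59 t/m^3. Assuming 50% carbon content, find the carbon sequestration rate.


C = 3.6 * 0.59 * 0.5 = 1.062 ≈ 1.06 t C/ha/yr

1.06 t C/ha/yr


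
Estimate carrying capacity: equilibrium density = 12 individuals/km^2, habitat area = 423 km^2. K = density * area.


K = 12 * 423 = 5076 individuals

5076 individuals


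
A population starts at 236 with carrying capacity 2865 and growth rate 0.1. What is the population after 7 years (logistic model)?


(K - N0)/N0 = (2865 - 236)/236 = 2629/236 = 11.1398
r*t = 0.1 * 7 = 0.7; exp(-0.7) = 0.496585
11.1398 * 0.496585 = 5.53186
1 + 5.53186 = 6.53186
N = 2865 / 6.53186 = 438.619 ≈ 439

439


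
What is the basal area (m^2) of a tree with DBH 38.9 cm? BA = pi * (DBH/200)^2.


D/200 = 38.9/200 = 0.1945 m
(D/200)^2 = 0.1945^2 = 0.03783025
BA = 3.141593 * 0.03783025 = 0.118847 ≈ 0.1188 m^2

0.1188 m^2


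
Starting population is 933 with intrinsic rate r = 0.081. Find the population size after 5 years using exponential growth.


r*t = 0.081 * 5 = 0.405
exp(0.405) = 1.49930
N = 933 * 1.49930 = 1398.85 ≈ 1399

1399


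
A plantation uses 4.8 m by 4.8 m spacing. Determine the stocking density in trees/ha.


N = 10000 / 4.8^2 = 10000 / 23.04 = 434.028 ≈ 434 trees/ha

434 trees/ha


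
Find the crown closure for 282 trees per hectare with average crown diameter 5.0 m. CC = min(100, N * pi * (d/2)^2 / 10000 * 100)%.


(d/2)^2 = (5.0/2)^2 = 2.5^2 = 6.25
Crown area = 3.141593 * 6.25 = 19.6350 m^2
N * area / 10000 * 100 = 282 * 19.6350 / 10000 * 100 = 55.3707
CC = min(100, 55.3707) = 55.3707 ≈ 55.4%

55.4%


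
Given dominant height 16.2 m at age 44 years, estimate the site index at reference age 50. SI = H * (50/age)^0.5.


50/44 = 1.13636
(1.13636)^0.5 = 1.06600
SI = 16.2 * 1.06600 = 17.2692 ≈ 17.3 m

17.3 m


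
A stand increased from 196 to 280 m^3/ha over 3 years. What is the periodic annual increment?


PAI = (V2 - V1) / period = (280 - 196) / 3 = 84 / 3 = 28.00 m^3/ha/yr

28.00 m^3/ha/yr


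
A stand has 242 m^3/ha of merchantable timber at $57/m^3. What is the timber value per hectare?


Value = 242 * 57 = $13794/ha

$13794/ha


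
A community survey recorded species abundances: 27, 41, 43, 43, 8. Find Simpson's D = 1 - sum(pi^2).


Total N = 27 + 41 + 43 + 43 + 8 = 162
Per-species terms:
  p = 27/162 = 0.166667; p^2 = 0.166667^2 = 0.027778
  p = 41/162 = 0.253086; p^2 = 0.253086^2 = 0.064053
  p = 43/162 = 0.265432; p^2 = 0.265432^2 = 0.070454
  p = 43/162 = 0.265432; p^2 = 0.265432^2 = 0.070454
  p = 8/162 = 0.049383; p^2 = 0.049383^2 = 0.002439
sum(p^2) = 0.027778 + 0.064053 + 0.070454 + 0.070454 + 0.002439 = 0.235178
D = 1 - 0.235178 = 0.764822 ≈ 0.7648

0.7648


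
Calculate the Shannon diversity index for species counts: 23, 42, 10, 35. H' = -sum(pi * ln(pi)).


Total N = 23 + 42 + 10 + 35 = 110
Per-species terms:
  p = 23/110 = 0.209091; ln(p) = -1.564986; p*ln(p) = 0.209091 * (-1.564986) = -0.327224
  p = 42/110 = 0.381818; ln(p) = -0.962811; p*ln(p) = 0.381818 * (-0.962811) = -0.367619
  p = 10/110 = 0.090909; ln(p) = -2.397896; p*ln(p) = 0.090909 * (-2.397896) = -0.217990
  p = 35/110 = 0.318182; ln(p) = -1.145132; p*ln(p) = 0.318182 * (-1.145132) = -0.364360
sum(p*ln(p)) = (-0.327224) + (-0.367619) + (-0.217990) + (-0.364360) = -1.277193
H' = -(-1.277193) = 1.277193 ≈ 1.2772

1.2772


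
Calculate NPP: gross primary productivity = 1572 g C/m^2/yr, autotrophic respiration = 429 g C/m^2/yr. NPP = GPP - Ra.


NPP = GPP - Ra = 1572 - 429 = 1143 g C/m^2/yr

1143 g C/m^2/yr


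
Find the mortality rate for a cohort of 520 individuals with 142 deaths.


Mortality rate = 142 / 520 = 0.273077 ≈ 0.2731

0.2731


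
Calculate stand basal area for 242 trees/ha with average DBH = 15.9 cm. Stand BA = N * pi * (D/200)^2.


(D/200)^2 = (15.9/200)^2 = 0.0795^2 = 0.00632025
Individual BA = 3.141593 * 0.00632025 = 0.0198557 m^2
Stand BA = 242 * 0.0198557 = 4.80508 ≈ 4.81 m^2/ha

4.81 m^2/ha


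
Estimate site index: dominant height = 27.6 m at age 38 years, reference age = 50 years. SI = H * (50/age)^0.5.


50/38 = 1.31579
(1.31579)^0.5 = 1.14708
SI = 27.6 * 1.14708 = 31.6594 ≈ 31.7 m

31.7 m


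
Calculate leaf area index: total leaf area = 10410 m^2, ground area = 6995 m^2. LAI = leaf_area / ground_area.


LAI = 10410 / 6995 = 1.4882 ≈ 1.49

1.49


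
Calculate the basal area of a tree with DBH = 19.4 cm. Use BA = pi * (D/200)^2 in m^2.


D/200 = 19.4/200 = 0.097 m
(D/200)^2 = 0.097^2 = 0.009409
BA = 3.141593 * 0.009409 = 0.0295592 ≈ 0.0296 m^2

0.0296 m^2


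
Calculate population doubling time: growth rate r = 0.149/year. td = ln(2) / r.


td = ln(2) / 0.149 = 0.693147 / 0.149 = 4.65199 ≈ 4.7 years

4.7 years


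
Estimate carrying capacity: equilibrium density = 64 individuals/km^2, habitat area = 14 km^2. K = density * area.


K = 64 * 14 = 896 individuals

896 individuals


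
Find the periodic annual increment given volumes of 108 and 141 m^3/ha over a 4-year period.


PAI = (V2 - V1) / period = (141 - 108) / 4 = 33 / 4 = 8.25 m^3/ha/yr

8.25 m^3/ha/yr


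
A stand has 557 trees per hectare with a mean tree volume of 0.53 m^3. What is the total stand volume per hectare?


V_stand = 557 * 0.53 = 295.21 ≈ 295.2 m^3/ha

295.2 m^3/ha


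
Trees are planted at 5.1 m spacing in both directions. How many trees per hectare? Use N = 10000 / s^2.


N = 10000 / 5.1^2 = 10000 / 26.01 = 384.468 ≈ 384 trees/ha

384 trees/ha


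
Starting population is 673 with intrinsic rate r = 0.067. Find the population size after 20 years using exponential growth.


r*t = 0.067 * 20 = 1.34
exp(1.34) = 3.81904
N = 673 * 3.81904 = 2570.21 ≈ 2570

2570


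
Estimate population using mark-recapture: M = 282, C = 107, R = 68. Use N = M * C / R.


N = M * C / R = 282 * 107 / 68 = 30174 / 68 = 443.74 ≈ 444

444 individuals


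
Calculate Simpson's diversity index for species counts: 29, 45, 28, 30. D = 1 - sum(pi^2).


Total N = 29 + 45 + 28 + 30 = 132
Per-species terms:
  p = 29/132 = 0.219697; p^2 = 0.219697^2 = 0.048267
  p = 45/132 = 0.340909; p^2 = 0.340909^2 = 0.116219
  p = 28/132 = 0.212121; p^2 = 0.212121^2 = 0.044995
  p = 30/132 = 0.227273; p^2 = 0.227273^2 = 0.051653
sum(p^2) = 0.048267 + 0.116219 + 0.044995 + 0.051653 = 0.261134
D = 1 - 0.261134 = 0.738866 ≈ 0.7389

0.7389


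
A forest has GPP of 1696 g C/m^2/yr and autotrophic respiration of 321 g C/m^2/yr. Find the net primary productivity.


NPP = GPP - Ra = 1696 - 321 = 1375 g C/m^2/yr

1375 g C/m^2/yr


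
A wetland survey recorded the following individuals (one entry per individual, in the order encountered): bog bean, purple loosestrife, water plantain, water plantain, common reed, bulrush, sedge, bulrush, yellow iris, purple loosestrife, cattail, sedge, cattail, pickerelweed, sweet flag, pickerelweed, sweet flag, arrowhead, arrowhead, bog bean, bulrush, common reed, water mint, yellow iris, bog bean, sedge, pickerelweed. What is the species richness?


Total individuals logged = 27
Distinct species (count of individuals): bog bean (3), purple loosestrife (2), water plantain (2), common reed (2), bulrush (3), sedge (3), yellow iris (2), cattail (2), pickerelweed (3), sweet flag (2), arrowhead (2), water mint (1)
Species richness = number of distinct species = 12

12


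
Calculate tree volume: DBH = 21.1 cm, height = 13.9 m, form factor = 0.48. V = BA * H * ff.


(D/200)^2 = (21.1/200)^2 = 0.1055^2 = 0.01113025
BA = 3.141593 * 0.01113025 = 0.0349667 m^2
V = 0.0349667 * 13.9 * 0.48 = 0.233298 ≈ 0.233 m^3

0.233 m^3


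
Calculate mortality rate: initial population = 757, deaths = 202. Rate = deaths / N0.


Mortality rate = 202 / 757 = 0.266843 ≈ 0.2668

0.2668


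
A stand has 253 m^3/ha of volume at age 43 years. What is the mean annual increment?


MAI = 253 / 43 = 5.8837 ≈ 5.88 m^3/ha/yr

5.88 m^3/ha/yr


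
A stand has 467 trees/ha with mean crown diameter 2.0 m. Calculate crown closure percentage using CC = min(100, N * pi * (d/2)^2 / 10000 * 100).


(d/2)^2 = (2.0/2)^2 = 1^2 = 1
Crown area = 3.141593 * 1 = 3.14159 m^2
N * area / 10000 * 100 = 467 * 3.14159 / 10000 * 100 = 14.6712
CC = min(100, 14.6712) = 14.6712 ≈ 14.7%

14.7%


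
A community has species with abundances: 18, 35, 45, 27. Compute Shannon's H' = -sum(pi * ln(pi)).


Total N = 18 + 35 + 45 + 27 = 125
Per-species terms:
  p = 18/125 = 0.144000; ln(p) = -1.937942; p*ln(p) = 0.144000 * (-1.937942) = -0.279064
  p = 35/125 = 0.280000; ln(p) = -1.272966; p*ln(p) = 0.280000 * (-1.272966) = -0.356430
  p = 45/125 = 0.360000; ln(p) = -1.021651; p*ln(p) = 0.360000 * (-1.021651) = -0.367794
  p = 27/125 = 0.216000; ln(p) = -1.532477; p*ln(p) = 0.216000 * (-1.532477) = -0.331015
sum(p*ln(p)) = (-0.279064) + (-0.356430) + (-0.367794) + (-0.331015) = -1.334303
H' = -(-1.334303) = 1.334303 ≈ 1.3343

1.3343


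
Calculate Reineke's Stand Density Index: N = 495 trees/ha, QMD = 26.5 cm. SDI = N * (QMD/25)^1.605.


QMD/25 = 26.5/25 = 1.06
(1.06)^1.605 = exp(1.605 * ln(1.06)) = exp(1.605 * 0.0582689) = exp(0.0935216) = 1.09803
SDI = 495 * 1.09803 = 543.525 ≈ 544

544


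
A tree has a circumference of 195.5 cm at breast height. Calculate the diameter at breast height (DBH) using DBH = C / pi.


DBH = C / pi = 195.5 / 3.141593 = 62.2296 ≈ 62.23 cm

62.23 cm


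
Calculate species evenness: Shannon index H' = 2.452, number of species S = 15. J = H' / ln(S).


ln(15) = 2.70805
J = H' / ln(S) = 2.452 / 2.70805 = 0.905449 ≈ 0.9054

0.9054


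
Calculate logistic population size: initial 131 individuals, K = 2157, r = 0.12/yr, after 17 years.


(K - N0)/N0 = (2157 - 131)/131 = 2026/131 = 15.4656
r*t = 0.12 * 17 = 2.04; exp(-2.04) = 0.130029
15.4656 * 0.130029 = 2.01098
1 + 2.01098 = 3.01098
N = 2157 / 3.01098 = 716.378 ≈ 716

716


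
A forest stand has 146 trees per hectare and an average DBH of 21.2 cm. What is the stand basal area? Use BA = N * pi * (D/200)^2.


(D/200)^2 = (21.2/200)^2 = 0.106^2 = 0.011236
Individual BA = 3.141593 * 0.011236 = 0.0352989 m^2
Stand BA = 146 * 0.0352989 = 5.15364 ≈ 5.15 m^2/ha

5.15 m^2/ha


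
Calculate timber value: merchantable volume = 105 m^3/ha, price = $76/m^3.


Value = 105 * 76 = $7980/ha

$7980/ha


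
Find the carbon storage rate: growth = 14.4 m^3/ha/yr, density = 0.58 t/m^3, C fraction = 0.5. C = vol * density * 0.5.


C = 14.4 * 0.58 * 0.5 = 4.176 ≈ 4.18 t C/ha/yr

4.18 t C/ha/yr


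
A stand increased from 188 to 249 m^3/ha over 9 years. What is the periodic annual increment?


PAI = (V2 - V1) / period = (249 - 188) / 9 = 61 / 9 = 6.7778 ≈ 6.78 m^3/ha/yr

6.78 m^3/ha/yr


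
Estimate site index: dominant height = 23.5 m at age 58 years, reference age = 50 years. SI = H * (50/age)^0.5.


50/58 = 0.862069
(0.862069)^0.5 = 0.928477
SI = 23.5 * 0.928477 = 21.8192 ≈ 21.8 m

21.8 m


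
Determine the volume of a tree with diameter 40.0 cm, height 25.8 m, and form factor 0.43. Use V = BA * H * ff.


(D/200)^2 = (40.0/200)^2 = 0.2^2 = 0.04
BA = 3.141593 * 0.04 = 0.125664 m^2
V = 0.125664 * 25.8 * 0.43 = 1.39412 ≈ 1.394 m^3

1.394 m^3


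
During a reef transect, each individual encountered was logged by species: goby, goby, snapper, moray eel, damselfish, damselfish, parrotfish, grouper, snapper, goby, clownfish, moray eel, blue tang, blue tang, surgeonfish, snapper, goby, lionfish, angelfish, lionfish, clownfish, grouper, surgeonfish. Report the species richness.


Total individuals logged = 23
Distinct species (count of individuals): goby (4), snapper (3), moray eel (2), damselfish (2), parrotfish (1), grouper (2), clownfish (2), blue tang (2), surgeonfish (2), lionfish (2), angelfish (1)
Species richness = number of distinct species = 11

11


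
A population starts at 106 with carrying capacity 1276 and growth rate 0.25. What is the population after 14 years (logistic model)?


(K - N0)/N0 = (1276 - 106)/106 = 1170/106 = 11.0377
r*t = 0.25 * 14 = 3.5; exp(-3.5) = 0.0301974
11.0377 * 0.0301974 = 0.333310
1 + 0.333310 = 1.33331
N = 1276 / 1.33331 = 957.017 ≈ 957

957


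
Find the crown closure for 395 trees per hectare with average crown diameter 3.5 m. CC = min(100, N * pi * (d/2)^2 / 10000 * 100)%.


(d/2)^2 = (3.5/2)^2 = 1.75^2 = 3.0625
Crown area = 3.141593 * 3.0625 = 9.62113 m^2
N * area / 10000 * 100 = 395 * 9.62113 / 10000 * 100 = 38.0035
CC = min(100, 38.0035) = 38.0035 ≈ 38.0%

38.0%


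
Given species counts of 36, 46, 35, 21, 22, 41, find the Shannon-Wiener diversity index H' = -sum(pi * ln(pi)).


Total N = 36 + 46 + 35 + 21 + 22 + 41 = 201
Per-species terms:
  p = 36/201 = 0.179104; ln(p) = -1.719789; p*ln(p) = 0.179104 * (-1.719789) = -0.308021
  p = 46/201 = 0.228856; ln(p) = -1.474662; p*ln(p) = 0.228856 * (-1.474662) = -0.337485
  p = 35/201 = 0.174129; ln(p) = -1.747959; p*ln(p) = 0.174129 * (-1.747959) = -0.304370
  p = 21/201 = 0.104478; ln(p) = -2.258779; p*ln(p) = 0.104478 * (-2.258779) = -0.235993
  p = 22/201 = 0.109453; ln(p) = -2.212260; p*ln(p) = 0.109453 * (-2.212260) = -0.242138
  p = 41/201 = 0.203980; ln(p) = -1.589733; p*ln(p) = 0.203980 * (-1.589733) = -0.324274
sum(p*ln(p)) = (-0.308021) + (-0.337485) + (-0.304370) + (-0.235993) + (-0.242138) + (-0.324274) = -1.752281
H' = -(-1.752281) = 1.752281 ≈ 1.7523

1.7523


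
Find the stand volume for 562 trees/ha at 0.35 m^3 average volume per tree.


V_stand = 562 * 0.35 = 196.7 m^3/ha

196.7 m^3/ha


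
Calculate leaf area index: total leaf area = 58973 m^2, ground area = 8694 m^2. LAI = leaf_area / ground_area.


LAI = 58973 / 8694 = 6.7832 ≈ 6.78

6.78


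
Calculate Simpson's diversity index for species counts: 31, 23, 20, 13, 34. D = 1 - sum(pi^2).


Total N = 31 + 23 + 20 + 13 + 34 = 121
Per-species terms:
  p = 31/121 = 0.256198; p^2 = 0.256198^2 = 0.065637
  p = 23/121 = 0.190083; p^2 = 0.190083^2 = 0.036132
  p = 20/121 = 0.165289; p^2 = 0.165289^2 = 0.027320
  p = 13/121 = 0.107438; p^2 = 0.107438^2 = 0.011543
  p = 34/121 = 0.280992; p^2 = 0.280992^2 = 0.078957
sum(p^2) = 0.065637 + 0.036132 + 0.027320 + 0.011543 + 0.078957 = 0.219589
D = 1 - 0.219589 = 0.780411 ≈ 0.7804

0.7804


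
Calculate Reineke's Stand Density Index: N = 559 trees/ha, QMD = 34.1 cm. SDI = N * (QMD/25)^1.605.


QMD/25 = 34.1/25 = 1.364
(1.364)^1.605 = exp(1.605 * ln(1.364)) = exp(1.605 * 0.310422) = exp(0.498227) = 1.64580
SDI = 559 * 1.64580 = 920.002 ≈ 920

920


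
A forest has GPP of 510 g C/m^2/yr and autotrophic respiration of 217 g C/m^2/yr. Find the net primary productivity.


NPP = GPP - Ra = 510 - 217 = 293 g C/m^2/yr

293 g C/m^2/yr


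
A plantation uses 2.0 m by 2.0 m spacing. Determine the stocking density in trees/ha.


N = 10000 / 2.0^2 = 10000 / 4 = 2500.00 ≈ 2500 trees/ha

2500 trees/ha


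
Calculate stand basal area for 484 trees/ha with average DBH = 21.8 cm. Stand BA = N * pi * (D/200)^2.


(D/200)^2 = (21.8/200)^2 = 0.109^2 = 0.011881
Individual BA = 3.141593 * 0.011881 = 0.0373253 m^2
Stand BA = 484 * 0.0373253 = 18.0654 ≈ 18.07 m^2/ha

18.07 m^2/ha


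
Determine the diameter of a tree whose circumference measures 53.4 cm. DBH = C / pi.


DBH = C / pi = 53.4 / 3.141593 = 16.9977 ≈ 17.00 cm

17.00 cm


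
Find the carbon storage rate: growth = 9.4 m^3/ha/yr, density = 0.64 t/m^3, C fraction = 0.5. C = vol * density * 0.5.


C = 9.4 * 0.64 * 0.5 = 3.008 ≈ 3.01 t C/ha/yr

3.01 t C/ha/yr


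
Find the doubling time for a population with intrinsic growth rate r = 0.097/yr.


td = ln(2) / 0.097 = 0.693147 / 0.097 = 7.14585 ≈ 7.1 years

7.1 years


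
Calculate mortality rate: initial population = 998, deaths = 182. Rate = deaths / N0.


Mortality rate = 182 / 998 = 0.182365 ≈ 0.1824

0.1824


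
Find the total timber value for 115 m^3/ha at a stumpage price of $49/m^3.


Value = 115 * 49 = $5635/ha

$5635/ha


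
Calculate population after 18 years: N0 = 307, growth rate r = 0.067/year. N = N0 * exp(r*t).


r*t = 0.067 * 18 = 1.206
exp(1.206) = 3.34010
N = 307 * 3.34010 = 1025.41 ≈ 1025

1025


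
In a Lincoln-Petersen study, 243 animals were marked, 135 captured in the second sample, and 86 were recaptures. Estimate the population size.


N = M * C / R = 243 * 135 / 86 = 32805 / 86 = 381.45 ≈ 381

381 individuals


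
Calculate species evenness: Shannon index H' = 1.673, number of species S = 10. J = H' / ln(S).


ln(10) = 2.30259
J = H' / ln(S) = 1.673 / 2.30259 = 0.726573 ≈ 0.7266

0.7266


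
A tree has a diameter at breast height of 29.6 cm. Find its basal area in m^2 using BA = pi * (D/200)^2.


D/200 = 29.6/200 = 0.148 m
(D/200)^2 = 0.148^2 = 0.021904
BA = 3.141593 * 0.021904 = 0.0688135 ≈ 0.0688 m^2

0.0688 m^2


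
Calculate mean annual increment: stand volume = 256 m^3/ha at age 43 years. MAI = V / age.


MAI = 256 / 43 = 5.9535 ≈ 5.95 m^3/ha/yr

5.95 m^3/ha/yr


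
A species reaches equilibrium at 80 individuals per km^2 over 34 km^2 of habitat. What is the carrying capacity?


K = 80 * 34 = 2720 individuals

2720 individuals


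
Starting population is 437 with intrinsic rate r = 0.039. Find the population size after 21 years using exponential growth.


r*t = 0.039 * 21 = 0.819
exp(0.819) = 2.26823
N = 437 * 2.26823 = 991.217 ≈ 991

991


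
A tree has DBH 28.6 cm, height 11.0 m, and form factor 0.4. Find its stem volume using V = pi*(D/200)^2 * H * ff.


(D/200)^2 = (28.6/200)^2 = 0.143^2 = 0.020449
BA = 3.141593 * 0.020449 = 0.0642424 m^2
V = 0.0642424 * 11.0 * 0.4 = 0.282667 ≈ 0.283 m^3

0.283 m^3


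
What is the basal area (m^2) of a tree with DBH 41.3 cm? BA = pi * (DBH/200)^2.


D/200 = 41.3/200 = 0.2065 m
(D/200)^2 = 0.2065^2 = 0.04264225
BA = 3.141593 * 0.04264225 = 0.133965 ≈ 0.1340 m^2

0.1340 m^2


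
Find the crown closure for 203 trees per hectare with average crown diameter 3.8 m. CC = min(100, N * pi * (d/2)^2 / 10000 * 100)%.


(d/2)^2 = (3.8/2)^2 = 1.9^2 = 3.61
Crown area = 3.141593 * 3.61 = 11.3412 m^2
N * area / 10000 * 100 = 203 * 11.3412 / 10000 * 100 = 23.0226
CC = min(100, 23.0226) = 23.0226 ≈ 23.0%

23.0%


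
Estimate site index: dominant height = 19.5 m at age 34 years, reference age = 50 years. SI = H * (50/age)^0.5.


50/34 = 1.47059
(1.47059)^0.5 = 1.21268
SI = 19.5 * 1.21268 = 23.6473 ≈ 23.6 m

23.6 m


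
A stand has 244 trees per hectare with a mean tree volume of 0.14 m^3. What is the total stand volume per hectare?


V_stand = 244 * 0.14 = 34.16 ≈ 34.2 m^3/ha

34.2 m^3/ha


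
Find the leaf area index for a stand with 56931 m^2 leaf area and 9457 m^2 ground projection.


LAI = 56931 / 9457 = 6.0200 ≈ 6.02

6.02


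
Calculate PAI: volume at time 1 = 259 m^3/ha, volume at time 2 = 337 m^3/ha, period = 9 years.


PAI = (V2 - V1) / period = (337 - 259) / 9 = 78 / 9 = 8.6667 ≈ 8.67 m^3/ha/yr

8.67 m^3/ha/yr


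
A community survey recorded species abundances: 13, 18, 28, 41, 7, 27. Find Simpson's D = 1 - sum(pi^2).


Total N = 13 + 18 + 28 + 41 + 7 + 27 = 134
Per-species terms:
  p = 13/134 = 0.097015; p^2 = 0.097015^2 = 0.009412
  p = 18/134 = 0.134328; p^2 = 0.134328^2 = 0.018044
  p = 28/134 = 0.208955; p^2 = 0.208955^2 = 0.043662
  p = 41/134 = 0.305970; p^2 = 0.305970^2 = 0.093618
  p = 7/134 = 0.052239; p^2 = 0.052239^2 = 0.002729
  p = 27/134 = 0.201493; p^2 = 0.201493^2 = 0.040599
sum(p^2) = 0.009412 + 0.018044 + 0.043662 + 0.093618 + 0.002729 + 0.040599 = 0.208064
D = 1 - 0.208064 = 0.791936 ≈ 0.7919

0.7919


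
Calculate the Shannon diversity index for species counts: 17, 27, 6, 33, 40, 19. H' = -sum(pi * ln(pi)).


Total N = 17 + 27 + 6 + 33 + 40 + 19 = 142
Per-species terms:
  p = 17/142 = 0.119718; ln(p) = -2.122616; p*ln(p) = 0.119718 * (-2.122616) = -0.254115
  p = 27/142 = 0.190141; ln(p) = -1.659989; p*ln(p) = 0.190141 * (-1.659989) = -0.315632
  p = 6/142 = 0.042254; ln(p) = -3.164056; p*ln(p) = 0.042254 * (-3.164056) = -0.133694
  p = 33/142 = 0.232394; ln(p) = -1.459321; p*ln(p) = 0.232394 * (-1.459321) = -0.339137
  p = 40/142 = 0.281690; ln(p) = -1.266948; p*ln(p) = 0.281690 * (-1.266948) = -0.356887
  p = 19/142 = 0.133803; ln(p) = -2.011387; p*ln(p) = 0.133803 * (-2.011387) = -0.269130
sum(p*ln(p)) = (-0.254115) + (-0.315632) + (-0.133694) + (-0.339137) + (-0.356887) + (-0.269130) = -1.668595
H' = -(-1.668595) = 1.668595 ≈ 1.6686

1.6686


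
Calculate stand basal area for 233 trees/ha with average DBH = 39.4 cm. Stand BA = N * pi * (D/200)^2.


(D/200)^2 = (39.4/200)^2 = 0.197^2 = 0.038809
Individual BA = 3.141593 * 0.038809 = 0.121922 m^2
Stand BA = 233 * 0.121922 = 28.4078 ≈ 28.41 m^2/ha

28.41 m^2/ha


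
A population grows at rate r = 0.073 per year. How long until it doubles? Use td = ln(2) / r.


td = ln(2) / 0.073 = 0.693147 / 0.073 = 9.49516 ≈ 9.5 years

9.5 years


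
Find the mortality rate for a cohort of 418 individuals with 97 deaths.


Mortality rate = 97 / 418 = 0.232057 ≈ 0.2321

0.2321


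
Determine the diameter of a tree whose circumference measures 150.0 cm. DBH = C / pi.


DBH = C / pi = 150.0 / 3.141593 = 47.7465 ≈ 47.75 cm

47.75 cm


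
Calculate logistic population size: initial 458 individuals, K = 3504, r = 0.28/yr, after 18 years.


(K - N0)/N0 = (3504 - 458)/458 = 3046/458 = 6.65066
r*t = 0.28 * 18 = 5.04; exp(-5.04) = 0.00647375
6.65066 * 0.00647375 = 0.0430547
1 + 0.0430547 = 1.04305
N = 3504 / 1.04305 = 3359.38 ≈ 3359

3359


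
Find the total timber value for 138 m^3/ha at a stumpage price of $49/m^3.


Value = 138 * 49 = $6762/ha

$6762/ha


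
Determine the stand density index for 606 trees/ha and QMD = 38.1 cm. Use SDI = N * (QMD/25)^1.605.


QMD/25 = 38.1/25 = 1.524
(1.524)^1.605 = exp(1.605 * ln(1.524)) = exp(1.605 * 0.421338) = exp(0.676247) = 1.96648
SDI = 606 * 1.96648 = 1191.69 ≈ 1192

1192


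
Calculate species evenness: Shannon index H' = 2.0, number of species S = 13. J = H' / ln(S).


ln(13) = 2.56495
J = H' / ln(S) = 2.0 / 2.56495 = 0.779742 ≈ 0.7797

0.7797


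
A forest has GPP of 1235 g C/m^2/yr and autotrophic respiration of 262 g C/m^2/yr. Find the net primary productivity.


NPP = GPP - Ra = 1235 - 262 = 973 g C/m^2/yr

973 g C/m^2/yr
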